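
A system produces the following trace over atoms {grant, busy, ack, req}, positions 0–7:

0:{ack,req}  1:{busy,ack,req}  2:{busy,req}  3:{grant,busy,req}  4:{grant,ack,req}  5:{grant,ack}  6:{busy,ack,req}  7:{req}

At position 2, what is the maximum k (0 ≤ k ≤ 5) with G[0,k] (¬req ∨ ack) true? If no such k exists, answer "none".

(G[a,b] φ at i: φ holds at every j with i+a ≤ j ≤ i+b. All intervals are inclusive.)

none

(¬req ∨ ack) must hold from j=2 onward; find where it first fails.
  j=2: fails → no k works.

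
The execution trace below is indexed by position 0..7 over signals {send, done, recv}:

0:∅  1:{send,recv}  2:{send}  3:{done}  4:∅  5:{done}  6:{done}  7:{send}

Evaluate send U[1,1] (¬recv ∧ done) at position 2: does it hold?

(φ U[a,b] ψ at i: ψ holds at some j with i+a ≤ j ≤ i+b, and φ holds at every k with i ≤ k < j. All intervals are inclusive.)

True

Need some j in [3,3] with (¬recv ∧ done), and send at every k in [2,j-1].
  j=3: (¬recv ∧ done) holds; send holds at every k in [2,2] → satisfied.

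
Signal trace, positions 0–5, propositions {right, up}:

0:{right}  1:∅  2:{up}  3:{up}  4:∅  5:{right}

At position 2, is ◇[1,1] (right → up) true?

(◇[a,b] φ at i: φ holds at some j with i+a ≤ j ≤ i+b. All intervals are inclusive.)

Check (right → up) at each j in [3,3]:
  j=3: true
Found at j=3 → formula holds.

Yes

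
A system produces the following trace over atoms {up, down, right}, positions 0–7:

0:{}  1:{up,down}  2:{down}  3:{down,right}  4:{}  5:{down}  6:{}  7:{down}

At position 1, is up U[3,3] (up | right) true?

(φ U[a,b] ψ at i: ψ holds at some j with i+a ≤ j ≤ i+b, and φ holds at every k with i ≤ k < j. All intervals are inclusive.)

Need some j in [4,4] with (up | right), and up at every k in [1,j-1].
  j=4: (up | right) false.
No j in the window works → until fails.

No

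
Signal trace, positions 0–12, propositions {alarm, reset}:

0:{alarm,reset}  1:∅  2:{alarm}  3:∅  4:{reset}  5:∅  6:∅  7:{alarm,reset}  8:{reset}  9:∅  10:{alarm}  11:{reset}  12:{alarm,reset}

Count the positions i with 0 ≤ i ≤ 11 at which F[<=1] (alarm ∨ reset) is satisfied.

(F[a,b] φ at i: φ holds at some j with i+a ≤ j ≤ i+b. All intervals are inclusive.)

Evaluate at each i in [0,11]:
  i=0: ✓ (witness j=0)
  i=1: ✓ (witness j=2)
  i=2: ✓ (witness j=2)
  i=3: ✓ (witness j=4)
  i=4: ✓ (witness j=4)
  i=5: ✗ (none in [5,6])
  i=6: ✓ (witness j=7)
  i=7: ✓ (witness j=7)
  i=8: ✓ (witness j=8)
  i=9: ✓ (witness j=10)
  i=10: ✓ (witness j=10)
  i=11: ✓ (witness j=11)
Positions where it holds: {0, 1, 2, 3, 4, 6, 7, 8, 9, 10, 11} → 11.

11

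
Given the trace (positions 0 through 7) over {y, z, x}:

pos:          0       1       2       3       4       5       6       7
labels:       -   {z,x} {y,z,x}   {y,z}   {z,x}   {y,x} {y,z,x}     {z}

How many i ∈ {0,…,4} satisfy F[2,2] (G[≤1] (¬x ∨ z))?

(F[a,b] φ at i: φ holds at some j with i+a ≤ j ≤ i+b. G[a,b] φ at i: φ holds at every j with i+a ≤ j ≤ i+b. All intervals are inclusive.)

Evaluate at each i in [0,4]:
  i=0: ✓ (witness j=2)
  i=1: ✓ (witness j=3)
  i=2: ✗ (none in [4,4])
  i=3: ✗ (none in [5,5])
  i=4: ✓ (witness j=6)
Positions where it holds: {0, 1, 4} → 3.

3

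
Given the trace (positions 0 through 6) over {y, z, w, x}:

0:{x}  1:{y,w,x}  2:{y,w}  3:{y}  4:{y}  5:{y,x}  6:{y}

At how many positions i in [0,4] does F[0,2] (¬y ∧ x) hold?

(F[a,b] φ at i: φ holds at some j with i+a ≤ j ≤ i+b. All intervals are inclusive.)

Evaluate at each i in [0,4]:
  i=0: ✓ (witness j=0)
  i=1: ✗ (none in [1,3])
  i=2: ✗ (none in [2,4])
  i=3: ✗ (none in [3,5])
  i=4: ✗ (none in [4,6])
Positions where it holds: {0} → 1.

1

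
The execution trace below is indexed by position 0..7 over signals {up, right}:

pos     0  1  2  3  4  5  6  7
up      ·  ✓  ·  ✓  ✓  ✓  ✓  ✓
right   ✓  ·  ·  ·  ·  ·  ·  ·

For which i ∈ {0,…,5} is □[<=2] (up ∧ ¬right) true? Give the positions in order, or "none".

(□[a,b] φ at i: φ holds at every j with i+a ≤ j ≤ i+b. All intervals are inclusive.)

3, 4, 5

Evaluate at each i in [0,5]:
  i=0: ✗ (fails at j=0)
  i=1: ✗ (fails at j=2)
  i=2: ✗ (fails at j=2)
  i=3: ✓ (all of [3,5])
  i=4: ✓ (all of [4,6])
  i=5: ✓ (all of [5,7])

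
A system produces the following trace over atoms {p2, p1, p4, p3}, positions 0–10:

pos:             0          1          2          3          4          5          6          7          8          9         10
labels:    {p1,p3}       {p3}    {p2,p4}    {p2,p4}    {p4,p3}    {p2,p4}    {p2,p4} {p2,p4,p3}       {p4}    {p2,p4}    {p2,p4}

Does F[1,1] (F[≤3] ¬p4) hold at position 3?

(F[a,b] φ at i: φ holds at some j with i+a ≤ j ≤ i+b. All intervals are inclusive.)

Does not hold

Check F[≤3] ¬p4 at each j in [4,4]:
  j=4: fails (none in [4,7])
No position in the window satisfies it → formula fails.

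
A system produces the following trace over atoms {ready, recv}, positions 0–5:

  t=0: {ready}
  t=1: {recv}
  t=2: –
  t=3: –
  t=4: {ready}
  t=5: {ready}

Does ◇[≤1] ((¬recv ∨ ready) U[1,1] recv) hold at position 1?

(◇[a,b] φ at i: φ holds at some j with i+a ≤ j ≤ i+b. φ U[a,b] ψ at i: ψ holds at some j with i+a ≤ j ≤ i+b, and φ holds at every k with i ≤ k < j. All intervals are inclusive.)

Check ((¬recv ∨ ready) U[1,1] recv) at each j in [1,2]:
  j=1: fails
  j=2: fails
No position in the window satisfies it → formula fails.

No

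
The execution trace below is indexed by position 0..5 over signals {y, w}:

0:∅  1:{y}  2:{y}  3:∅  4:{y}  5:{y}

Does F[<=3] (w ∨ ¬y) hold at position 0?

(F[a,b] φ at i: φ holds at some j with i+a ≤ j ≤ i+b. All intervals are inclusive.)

Check (w ∨ ¬y) at each j in [0,3]:
  j=0: true
  j=1: false
  j=2: false
  j=3: true
Found at j=0 → formula holds.

Yes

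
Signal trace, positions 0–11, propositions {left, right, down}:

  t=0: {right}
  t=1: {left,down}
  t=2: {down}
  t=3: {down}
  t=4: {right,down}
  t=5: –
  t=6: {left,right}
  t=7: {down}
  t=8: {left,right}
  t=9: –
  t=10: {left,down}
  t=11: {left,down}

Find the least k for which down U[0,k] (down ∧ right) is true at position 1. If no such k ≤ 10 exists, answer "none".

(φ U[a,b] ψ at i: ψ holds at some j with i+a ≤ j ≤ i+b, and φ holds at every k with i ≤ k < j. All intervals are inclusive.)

Need earliest j ≥ 1 with (down ∧ right), and down at every k in [1,j-1].
  j=1: rhs fails.
  j=2: rhs fails.
  j=3: rhs fails.
  j=4: rhs holds; lhs holds on [1,3]. k = 3.

3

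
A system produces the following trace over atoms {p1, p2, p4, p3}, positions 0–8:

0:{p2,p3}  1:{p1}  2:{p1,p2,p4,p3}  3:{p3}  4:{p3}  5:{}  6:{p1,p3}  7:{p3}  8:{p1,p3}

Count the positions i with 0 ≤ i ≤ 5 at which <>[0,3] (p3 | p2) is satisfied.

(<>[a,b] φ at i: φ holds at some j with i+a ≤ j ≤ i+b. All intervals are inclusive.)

Evaluate at each i in [0,5]:
  i=0: ✓ (witness j=0)
  i=1: ✓ (witness j=2)
  i=2: ✓ (witness j=2)
  i=3: ✓ (witness j=3)
  i=4: ✓ (witness j=4)
  i=5: ✓ (witness j=6)
Positions where it holds: {0, 1, 2, 3, 4, 5} → 6.

6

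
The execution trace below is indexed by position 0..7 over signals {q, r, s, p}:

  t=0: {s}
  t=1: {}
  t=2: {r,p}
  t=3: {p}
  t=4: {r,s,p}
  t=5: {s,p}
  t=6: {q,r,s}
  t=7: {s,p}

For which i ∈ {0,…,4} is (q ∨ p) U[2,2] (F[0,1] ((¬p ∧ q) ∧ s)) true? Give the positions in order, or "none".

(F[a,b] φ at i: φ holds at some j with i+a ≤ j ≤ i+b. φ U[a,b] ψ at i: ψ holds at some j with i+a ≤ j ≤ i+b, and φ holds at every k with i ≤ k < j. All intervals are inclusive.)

3, 4

Evaluate at each i in [0,4]:
  i=0: ✗ (no rhs in [2,2])
  i=1: ✗ (no rhs in [3,3])
  i=2: ✗ (no rhs in [4,4])
  i=3: ✓ (rhs at j=5; lhs holds on [3,4])
  i=4: ✓ (rhs at j=6; lhs holds on [4,5])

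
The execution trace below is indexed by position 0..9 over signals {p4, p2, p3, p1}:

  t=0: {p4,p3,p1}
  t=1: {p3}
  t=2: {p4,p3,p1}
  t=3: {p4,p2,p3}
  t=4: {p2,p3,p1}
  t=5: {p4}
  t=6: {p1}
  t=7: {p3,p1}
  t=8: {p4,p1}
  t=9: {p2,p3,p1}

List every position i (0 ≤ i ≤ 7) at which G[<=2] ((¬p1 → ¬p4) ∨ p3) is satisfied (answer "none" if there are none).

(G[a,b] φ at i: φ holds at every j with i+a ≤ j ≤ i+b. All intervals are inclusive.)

Evaluate at each i in [0,7]:
  i=0: ✓ (all of [0,2])
  i=1: ✓ (all of [1,3])
  i=2: ✓ (all of [2,4])
  i=3: ✗ (fails at j=5)
  i=4: ✗ (fails at j=5)
  i=5: ✗ (fails at j=5)
  i=6: ✓ (all of [6,8])
  i=7: ✓ (all of [7,9])

0, 1, 2, 6, 7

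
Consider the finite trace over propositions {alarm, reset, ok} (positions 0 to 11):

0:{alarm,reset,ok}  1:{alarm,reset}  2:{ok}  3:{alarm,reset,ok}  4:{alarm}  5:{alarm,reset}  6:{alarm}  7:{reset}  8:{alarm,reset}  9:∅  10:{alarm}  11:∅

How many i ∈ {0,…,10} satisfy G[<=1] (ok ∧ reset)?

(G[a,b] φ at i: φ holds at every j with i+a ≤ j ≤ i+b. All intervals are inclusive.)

Evaluate at each i in [0,10]:
  i=0: ✗ (fails at j=1)
  i=1: ✗ (fails at j=1)
  i=2: ✗ (fails at j=2)
  i=3: ✗ (fails at j=4)
  i=4: ✗ (fails at j=4)
  i=5: ✗ (fails at j=5)
  i=6: ✗ (fails at j=6)
  i=7: ✗ (fails at j=7)
  i=8: ✗ (fails at j=8)
  i=9: ✗ (fails at j=9)
  i=10: ✗ (fails at j=10)
Positions where it holds: {} → 0.

0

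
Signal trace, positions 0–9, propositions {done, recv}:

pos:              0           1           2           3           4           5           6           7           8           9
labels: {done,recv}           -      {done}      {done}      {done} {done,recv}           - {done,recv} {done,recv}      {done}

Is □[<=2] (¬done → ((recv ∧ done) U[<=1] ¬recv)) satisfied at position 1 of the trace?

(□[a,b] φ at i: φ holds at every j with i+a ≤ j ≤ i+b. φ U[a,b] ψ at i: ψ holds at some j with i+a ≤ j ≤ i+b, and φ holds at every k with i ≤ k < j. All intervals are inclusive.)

Check (¬done → ((recv ∧ done) U[<=1] ¬recv)) at every j in [1,3]:
  j=1: antecedent true; consequent holds → ✓
  j=2: antecedent false → ✓
  j=3: antecedent false → ✓
All positions satisfy it → formula holds.

Holds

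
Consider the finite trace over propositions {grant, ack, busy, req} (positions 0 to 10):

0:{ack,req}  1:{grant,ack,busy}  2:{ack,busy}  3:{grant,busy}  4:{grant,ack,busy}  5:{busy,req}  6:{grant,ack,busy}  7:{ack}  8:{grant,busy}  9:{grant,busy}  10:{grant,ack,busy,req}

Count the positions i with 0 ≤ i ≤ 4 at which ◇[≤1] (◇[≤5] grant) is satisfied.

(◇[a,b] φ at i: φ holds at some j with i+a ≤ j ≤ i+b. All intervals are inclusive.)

5

Evaluate at each i in [0,4]:
  i=0: ✓ (witness j=0)
  i=1: ✓ (witness j=1)
  i=2: ✓ (witness j=2)
  i=3: ✓ (witness j=3)
  i=4: ✓ (witness j=4)
Positions where it holds: {0, 1, 2, 3, 4} → 5.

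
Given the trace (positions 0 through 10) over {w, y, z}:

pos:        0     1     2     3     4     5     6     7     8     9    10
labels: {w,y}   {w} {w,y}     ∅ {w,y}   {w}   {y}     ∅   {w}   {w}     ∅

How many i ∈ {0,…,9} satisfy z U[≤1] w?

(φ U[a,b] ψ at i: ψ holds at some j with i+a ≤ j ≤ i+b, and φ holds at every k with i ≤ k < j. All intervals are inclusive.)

Evaluate at each i in [0,9]:
  i=0: ✓ (rhs at j=0)
  i=1: ✓ (rhs at j=1)
  i=2: ✓ (rhs at j=2)
  i=3: ✗ (lhs fails at k=3 before rhs at j=4)
  i=4: ✓ (rhs at j=4)
  i=5: ✓ (rhs at j=5)
  i=6: ✗ (no rhs in [6,7])
  i=7: ✗ (lhs fails at k=7 before rhs at j=8)
  i=8: ✓ (rhs at j=8)
  i=9: ✓ (rhs at j=9)
Positions where it holds: {0, 1, 2, 4, 5, 8, 9} → 7.

7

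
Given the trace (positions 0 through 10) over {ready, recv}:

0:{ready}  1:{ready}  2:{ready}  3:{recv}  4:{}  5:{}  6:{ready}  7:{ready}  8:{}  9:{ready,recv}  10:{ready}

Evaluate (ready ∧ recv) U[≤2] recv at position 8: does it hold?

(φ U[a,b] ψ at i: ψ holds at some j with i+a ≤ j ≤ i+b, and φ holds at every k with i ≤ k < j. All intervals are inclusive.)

False

Need some j in [8,10] with recv, and (ready ∧ recv) at every k in [8,j-1].
  j=8: recv false.
  j=9: recv holds, but (ready ∧ recv) fails at k=8 → not this j.
  j=10: recv false.
No j in the window works → until fails.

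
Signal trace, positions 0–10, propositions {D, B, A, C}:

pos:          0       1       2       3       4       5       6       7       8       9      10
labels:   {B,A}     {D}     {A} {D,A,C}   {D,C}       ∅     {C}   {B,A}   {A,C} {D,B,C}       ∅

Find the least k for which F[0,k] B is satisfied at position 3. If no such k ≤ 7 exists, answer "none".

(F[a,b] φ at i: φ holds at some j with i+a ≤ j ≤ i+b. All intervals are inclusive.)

4

Scan j = 3,4,… for B:
  j=3: fails
  j=4: fails
  j=5: fails
  j=6: fails
  j=7: holds
First hit at j=7, so smallest k = 7-3 = 4.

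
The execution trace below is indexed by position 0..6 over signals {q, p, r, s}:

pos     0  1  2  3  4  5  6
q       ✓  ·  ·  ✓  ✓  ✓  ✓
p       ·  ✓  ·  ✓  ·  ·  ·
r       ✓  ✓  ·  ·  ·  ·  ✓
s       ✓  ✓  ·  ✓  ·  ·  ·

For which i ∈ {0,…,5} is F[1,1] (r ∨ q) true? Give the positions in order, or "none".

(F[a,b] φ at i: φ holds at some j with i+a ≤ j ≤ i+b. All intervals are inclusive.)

Evaluate at each i in [0,5]:
  i=0: ✓ (witness j=1)
  i=1: ✗ (none in [2,2])
  i=2: ✓ (witness j=3)
  i=3: ✓ (witness j=4)
  i=4: ✓ (witness j=5)
  i=5: ✓ (witness j=6)

0, 2, 3, 4, 5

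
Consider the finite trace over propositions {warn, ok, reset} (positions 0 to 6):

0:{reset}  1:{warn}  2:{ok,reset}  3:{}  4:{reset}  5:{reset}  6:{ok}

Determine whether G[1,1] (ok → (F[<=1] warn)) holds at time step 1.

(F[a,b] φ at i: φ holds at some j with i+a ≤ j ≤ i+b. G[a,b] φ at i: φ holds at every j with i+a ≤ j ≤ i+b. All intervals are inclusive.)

Check (ok → (F[<=1] warn)) at every j in [2,2]:
  j=2: antecedent true; consequent fails (none in [2,3]) → ✗
Fails at j=2 → formula fails.

No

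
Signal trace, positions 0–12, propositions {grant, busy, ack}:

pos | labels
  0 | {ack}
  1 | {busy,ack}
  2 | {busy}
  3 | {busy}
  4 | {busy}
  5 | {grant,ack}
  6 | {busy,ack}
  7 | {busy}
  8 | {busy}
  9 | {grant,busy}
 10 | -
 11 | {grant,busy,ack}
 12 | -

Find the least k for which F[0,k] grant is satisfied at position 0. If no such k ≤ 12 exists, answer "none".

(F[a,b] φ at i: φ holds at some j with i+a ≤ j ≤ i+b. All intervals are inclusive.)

Scan j = 0,1,… for grant:
  j=0: fails
  j=1: fails
  j=2: fails
  j=3: fails
  j=4: fails
  j=5: holds
First hit at j=5, so smallest k = 5-0 = 5.

5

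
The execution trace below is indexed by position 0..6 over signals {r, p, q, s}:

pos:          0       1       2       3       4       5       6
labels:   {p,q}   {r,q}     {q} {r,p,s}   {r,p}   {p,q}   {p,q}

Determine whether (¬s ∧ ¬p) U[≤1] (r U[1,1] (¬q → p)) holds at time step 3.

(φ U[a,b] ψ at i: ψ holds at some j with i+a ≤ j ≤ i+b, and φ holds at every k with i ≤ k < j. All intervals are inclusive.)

Need some j in [3,4] with (r U[1,1] (¬q → p)), and (¬s ∧ ¬p) at every k in [3,j-1].
  j=3: (r U[1,1] (¬q → p)) holds; no prefix to check → satisfied.

Holds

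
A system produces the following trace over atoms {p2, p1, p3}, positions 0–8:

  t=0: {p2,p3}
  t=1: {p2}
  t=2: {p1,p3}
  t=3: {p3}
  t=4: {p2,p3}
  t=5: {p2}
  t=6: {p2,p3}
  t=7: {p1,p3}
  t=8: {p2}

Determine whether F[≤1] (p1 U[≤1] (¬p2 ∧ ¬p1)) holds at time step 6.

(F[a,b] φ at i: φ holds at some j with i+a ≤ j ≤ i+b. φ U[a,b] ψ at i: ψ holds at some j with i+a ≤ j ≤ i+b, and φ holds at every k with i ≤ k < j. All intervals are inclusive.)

False

Check (p1 U[≤1] (¬p2 ∧ ¬p1)) at each j in [6,7]:
  j=6: fails
  j=7: fails
No position in the window satisfies it → formula fails.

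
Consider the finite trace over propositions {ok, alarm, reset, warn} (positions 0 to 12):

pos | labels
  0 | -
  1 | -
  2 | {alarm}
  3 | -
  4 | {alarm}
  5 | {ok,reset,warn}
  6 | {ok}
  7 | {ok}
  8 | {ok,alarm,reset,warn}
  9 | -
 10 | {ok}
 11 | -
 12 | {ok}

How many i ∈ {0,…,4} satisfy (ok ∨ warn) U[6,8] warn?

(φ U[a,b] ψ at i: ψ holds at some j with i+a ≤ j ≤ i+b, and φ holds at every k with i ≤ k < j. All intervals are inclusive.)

0

Evaluate at each i in [0,4]:
  i=0: ✗ (lhs fails at k=0 before rhs at j=8)
  i=1: ✗ (lhs fails at k=1 before rhs at j=8)
  i=2: ✗ (lhs fails at k=2 before rhs at j=8)
  i=3: ✗ (no rhs in [9,11])
  i=4: ✗ (no rhs in [10,12])
Positions where it holds: {} → 0.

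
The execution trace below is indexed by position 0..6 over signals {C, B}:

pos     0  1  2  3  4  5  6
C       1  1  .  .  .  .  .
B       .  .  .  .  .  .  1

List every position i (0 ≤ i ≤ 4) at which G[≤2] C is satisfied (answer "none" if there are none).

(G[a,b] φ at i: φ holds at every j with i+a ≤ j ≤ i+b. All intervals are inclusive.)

none

Evaluate at each i in [0,4]:
  i=0: ✗ (fails at j=2)
  i=1: ✗ (fails at j=2)
  i=2: ✗ (fails at j=2)
  i=3: ✗ (fails at j=3)
  i=4: ✗ (fails at j=4)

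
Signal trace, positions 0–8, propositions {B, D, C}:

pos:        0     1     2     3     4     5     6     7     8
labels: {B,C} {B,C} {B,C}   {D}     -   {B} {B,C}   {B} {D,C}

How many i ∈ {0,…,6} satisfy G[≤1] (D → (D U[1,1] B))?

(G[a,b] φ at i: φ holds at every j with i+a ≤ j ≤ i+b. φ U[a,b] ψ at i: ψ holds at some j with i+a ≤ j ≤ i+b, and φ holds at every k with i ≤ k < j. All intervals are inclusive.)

5

Evaluate at each i in [0,6]:
  i=0: ✓ (all of [0,1])
  i=1: ✓ (all of [1,2])
  i=2: ✗ (fails at j=3)
  i=3: ✗ (fails at j=3)
  i=4: ✓ (all of [4,5])
  i=5: ✓ (all of [5,6])
  i=6: ✓ (all of [6,7])
Positions where it holds: {0, 1, 4, 5, 6} → 5.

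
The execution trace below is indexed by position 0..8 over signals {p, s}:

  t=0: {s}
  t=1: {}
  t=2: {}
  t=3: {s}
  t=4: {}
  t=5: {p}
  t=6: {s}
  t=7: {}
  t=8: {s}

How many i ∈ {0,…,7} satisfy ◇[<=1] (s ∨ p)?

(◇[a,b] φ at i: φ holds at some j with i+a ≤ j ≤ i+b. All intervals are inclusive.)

7

Evaluate at each i in [0,7]:
  i=0: ✓ (witness j=0)
  i=1: ✗ (none in [1,2])
  i=2: ✓ (witness j=3)
  i=3: ✓ (witness j=3)
  i=4: ✓ (witness j=5)
  i=5: ✓ (witness j=5)
  i=6: ✓ (witness j=6)
  i=7: ✓ (witness j=8)
Positions where it holds: {0, 2, 3, 4, 5, 6, 7} → 7.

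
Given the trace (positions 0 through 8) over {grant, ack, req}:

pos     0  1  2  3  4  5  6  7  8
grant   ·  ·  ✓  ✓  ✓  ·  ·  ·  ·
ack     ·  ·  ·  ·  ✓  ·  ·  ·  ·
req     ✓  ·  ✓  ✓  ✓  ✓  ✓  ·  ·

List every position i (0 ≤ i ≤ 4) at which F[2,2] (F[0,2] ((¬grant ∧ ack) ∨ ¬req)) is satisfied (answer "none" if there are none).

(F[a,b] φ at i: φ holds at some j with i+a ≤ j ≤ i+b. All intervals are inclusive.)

3, 4

Evaluate at each i in [0,4]:
  i=0: ✗ (none in [2,2])
  i=1: ✗ (none in [3,3])
  i=2: ✗ (none in [4,4])
  i=3: ✓ (witness j=5)
  i=4: ✓ (witness j=6)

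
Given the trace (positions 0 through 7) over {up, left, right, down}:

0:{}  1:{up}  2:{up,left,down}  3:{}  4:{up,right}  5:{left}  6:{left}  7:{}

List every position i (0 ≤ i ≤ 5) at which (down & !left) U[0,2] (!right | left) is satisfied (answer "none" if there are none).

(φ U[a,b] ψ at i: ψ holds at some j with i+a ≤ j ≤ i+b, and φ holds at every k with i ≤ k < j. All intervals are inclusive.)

0, 1, 2, 3, 5

Evaluate at each i in [0,5]:
  i=0: ✓ (rhs at j=0)
  i=1: ✓ (rhs at j=1)
  i=2: ✓ (rhs at j=2)
  i=3: ✓ (rhs at j=3)
  i=4: ✗ (lhs fails at k=4 before rhs at j=5)
  i=5: ✓ (rhs at j=5)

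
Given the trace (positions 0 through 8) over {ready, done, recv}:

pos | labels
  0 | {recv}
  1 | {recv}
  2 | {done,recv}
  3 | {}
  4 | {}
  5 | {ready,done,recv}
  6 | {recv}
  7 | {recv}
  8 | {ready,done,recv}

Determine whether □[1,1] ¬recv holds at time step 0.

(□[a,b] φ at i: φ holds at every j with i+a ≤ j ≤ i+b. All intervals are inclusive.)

Check ¬recv at every j in [1,1]:
  j=1: false
Fails at j=1 → formula fails.

False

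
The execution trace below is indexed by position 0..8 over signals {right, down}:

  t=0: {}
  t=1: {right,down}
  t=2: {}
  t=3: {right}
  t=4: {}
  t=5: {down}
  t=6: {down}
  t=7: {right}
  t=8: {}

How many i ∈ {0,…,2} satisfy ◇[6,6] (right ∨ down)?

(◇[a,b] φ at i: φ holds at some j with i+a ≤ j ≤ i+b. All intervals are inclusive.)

2

Evaluate at each i in [0,2]:
  i=0: ✓ (witness j=6)
  i=1: ✓ (witness j=7)
  i=2: ✗ (none in [8,8])
Positions where it holds: {0, 1} → 2.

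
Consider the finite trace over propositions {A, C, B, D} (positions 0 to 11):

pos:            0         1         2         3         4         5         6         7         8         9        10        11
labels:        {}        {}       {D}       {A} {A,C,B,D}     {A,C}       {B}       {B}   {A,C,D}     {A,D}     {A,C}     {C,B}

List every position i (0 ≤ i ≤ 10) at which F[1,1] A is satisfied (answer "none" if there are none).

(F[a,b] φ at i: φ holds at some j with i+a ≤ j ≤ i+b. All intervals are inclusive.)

Evaluate at each i in [0,10]:
  i=0: ✗ (none in [1,1])
  i=1: ✗ (none in [2,2])
  i=2: ✓ (witness j=3)
  i=3: ✓ (witness j=4)
  i=4: ✓ (witness j=5)
  i=5: ✗ (none in [6,6])
  i=6: ✗ (none in [7,7])
  i=7: ✓ (witness j=8)
  i=8: ✓ (witness j=9)
  i=9: ✓ (witness j=10)
  i=10: ✗ (none in [11,11])

2, 3, 4, 7, 8, 9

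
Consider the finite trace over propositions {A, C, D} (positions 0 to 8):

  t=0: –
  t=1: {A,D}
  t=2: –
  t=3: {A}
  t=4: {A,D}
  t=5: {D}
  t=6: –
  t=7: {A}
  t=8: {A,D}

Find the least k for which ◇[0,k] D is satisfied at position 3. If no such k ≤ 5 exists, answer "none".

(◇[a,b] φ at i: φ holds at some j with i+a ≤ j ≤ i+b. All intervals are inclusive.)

1

Scan j = 3,4,… for D:
  j=3: fails
  j=4: holds
First hit at j=4, so smallest k = 4-3 = 1.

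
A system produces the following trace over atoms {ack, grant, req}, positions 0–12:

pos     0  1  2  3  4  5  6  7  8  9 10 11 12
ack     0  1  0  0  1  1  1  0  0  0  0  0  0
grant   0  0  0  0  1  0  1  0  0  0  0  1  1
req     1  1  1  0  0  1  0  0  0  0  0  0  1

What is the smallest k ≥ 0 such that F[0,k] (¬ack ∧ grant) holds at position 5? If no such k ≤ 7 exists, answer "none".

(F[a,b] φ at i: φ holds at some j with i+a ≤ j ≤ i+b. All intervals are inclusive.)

Scan j = 5,6,… for (¬ack ∧ grant):
  j=5: fails
  j=6: fails
  j=7: fails
  j=8: fails
  j=9: fails
  j=10: fails
  j=11: holds
First hit at j=11, so smallest k = 11-5 = 6.

6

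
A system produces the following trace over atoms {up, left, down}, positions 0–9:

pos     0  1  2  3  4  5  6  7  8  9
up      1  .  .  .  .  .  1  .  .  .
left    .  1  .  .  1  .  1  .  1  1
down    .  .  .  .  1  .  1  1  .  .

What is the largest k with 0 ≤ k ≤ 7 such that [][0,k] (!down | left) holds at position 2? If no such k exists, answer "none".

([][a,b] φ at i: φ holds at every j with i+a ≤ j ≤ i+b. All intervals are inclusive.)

(!down | left) must hold from j=2 onward; find where it first fails.
  j=2: holds
  j=3: holds
  j=4: holds
  j=5: holds
  j=6: holds
  j=7: fails
Holds on [2,6], so largest k = 4.

4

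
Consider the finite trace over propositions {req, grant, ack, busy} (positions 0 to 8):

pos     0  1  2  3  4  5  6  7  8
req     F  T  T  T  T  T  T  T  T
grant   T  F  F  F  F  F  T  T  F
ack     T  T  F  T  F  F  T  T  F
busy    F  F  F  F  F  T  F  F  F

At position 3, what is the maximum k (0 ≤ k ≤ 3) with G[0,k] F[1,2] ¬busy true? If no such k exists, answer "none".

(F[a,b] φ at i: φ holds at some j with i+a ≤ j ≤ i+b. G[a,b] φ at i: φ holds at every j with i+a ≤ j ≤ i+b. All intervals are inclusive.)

3

F[1,2] ¬busy must hold from j=3 onward; find where it first fails.
  j=3: holds
  j=4: holds
  j=5: holds
  j=6: holds
Holds through j=6; largest k = 3.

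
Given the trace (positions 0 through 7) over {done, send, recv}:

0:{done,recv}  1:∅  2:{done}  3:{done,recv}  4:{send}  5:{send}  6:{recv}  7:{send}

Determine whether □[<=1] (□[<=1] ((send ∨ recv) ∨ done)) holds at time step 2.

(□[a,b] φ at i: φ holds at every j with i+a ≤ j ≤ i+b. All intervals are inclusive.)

Check □[<=1] ((send ∨ recv) ∨ done) at every j in [2,3]:
  j=2: holds on [2,3]
  j=3: holds on [3,4]
All positions satisfy it → formula holds.

Yes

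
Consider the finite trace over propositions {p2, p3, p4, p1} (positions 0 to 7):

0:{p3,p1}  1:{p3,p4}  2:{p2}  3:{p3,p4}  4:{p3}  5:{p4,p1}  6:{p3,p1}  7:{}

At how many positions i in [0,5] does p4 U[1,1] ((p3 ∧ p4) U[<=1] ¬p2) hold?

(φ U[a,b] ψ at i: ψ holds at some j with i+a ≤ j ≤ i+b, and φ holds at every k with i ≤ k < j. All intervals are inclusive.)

2

Evaluate at each i in [0,5]:
  i=0: ✗ (lhs fails at k=0 before rhs at j=1)
  i=1: ✗ (no rhs in [2,2])
  i=2: ✗ (lhs fails at k=2 before rhs at j=3)
  i=3: ✓ (rhs at j=4; lhs holds on [3,3])
  i=4: ✗ (lhs fails at k=4 before rhs at j=5)
  i=5: ✓ (rhs at j=6; lhs holds on [5,5])
Positions where it holds: {3, 5} → 2.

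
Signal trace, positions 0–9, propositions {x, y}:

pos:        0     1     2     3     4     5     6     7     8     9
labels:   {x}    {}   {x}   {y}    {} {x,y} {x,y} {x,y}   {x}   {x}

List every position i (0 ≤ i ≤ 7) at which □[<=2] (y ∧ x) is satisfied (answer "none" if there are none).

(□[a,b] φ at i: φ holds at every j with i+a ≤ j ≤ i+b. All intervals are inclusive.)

5

Evaluate at each i in [0,7]:
  i=0: ✗ (fails at j=0)
  i=1: ✗ (fails at j=1)
  i=2: ✗ (fails at j=2)
  i=3: ✗ (fails at j=3)
  i=4: ✗ (fails at j=4)
  i=5: ✓ (all of [5,7])
  i=6: ✗ (fails at j=8)
  i=7: ✗ (fails at j=8)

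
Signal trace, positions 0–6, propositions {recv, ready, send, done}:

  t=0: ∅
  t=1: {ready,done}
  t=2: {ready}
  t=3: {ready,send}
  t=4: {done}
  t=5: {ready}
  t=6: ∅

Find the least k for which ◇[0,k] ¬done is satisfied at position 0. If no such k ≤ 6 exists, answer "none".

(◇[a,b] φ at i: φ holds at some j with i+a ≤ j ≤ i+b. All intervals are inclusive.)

0

Scan j = 0,1,… for ¬done:
  j=0: holds
First hit at j=0, so smallest k = 0-0 = 0.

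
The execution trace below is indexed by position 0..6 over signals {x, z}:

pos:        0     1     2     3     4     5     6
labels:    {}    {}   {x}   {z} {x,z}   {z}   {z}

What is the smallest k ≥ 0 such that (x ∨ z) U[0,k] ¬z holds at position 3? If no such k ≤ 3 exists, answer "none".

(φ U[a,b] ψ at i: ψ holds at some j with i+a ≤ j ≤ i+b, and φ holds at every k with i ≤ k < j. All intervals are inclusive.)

Need earliest j ≥ 3 with ¬z, and (x ∨ z) at every k in [3,j-1].
  j=3: rhs fails.
  j=4: rhs fails.
  j=5: rhs fails.
  j=6: rhs fails.
No witness within the range → none.

none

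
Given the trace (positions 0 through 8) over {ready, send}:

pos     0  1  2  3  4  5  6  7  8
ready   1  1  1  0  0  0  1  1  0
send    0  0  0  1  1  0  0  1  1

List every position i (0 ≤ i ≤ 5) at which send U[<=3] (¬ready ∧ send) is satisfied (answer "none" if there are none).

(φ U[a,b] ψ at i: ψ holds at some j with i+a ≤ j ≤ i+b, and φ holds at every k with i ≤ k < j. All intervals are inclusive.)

Evaluate at each i in [0,5]:
  i=0: ✗ (lhs fails at k=0 before rhs at j=3)
  i=1: ✗ (lhs fails at k=1 before rhs at j=3)
  i=2: ✗ (lhs fails at k=2 before rhs at j=3)
  i=3: ✓ (rhs at j=3)
  i=4: ✓ (rhs at j=4)
  i=5: ✗ (lhs fails at k=5 before rhs at j=8)

3, 4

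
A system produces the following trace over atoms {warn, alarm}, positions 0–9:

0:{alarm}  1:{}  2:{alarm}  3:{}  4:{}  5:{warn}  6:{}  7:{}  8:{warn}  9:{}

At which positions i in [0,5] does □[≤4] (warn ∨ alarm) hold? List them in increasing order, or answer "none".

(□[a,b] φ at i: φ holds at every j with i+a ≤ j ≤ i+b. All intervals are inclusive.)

Evaluate at each i in [0,5]:
  i=0: ✗ (fails at j=1)
  i=1: ✗ (fails at j=1)
  i=2: ✗ (fails at j=3)
  i=3: ✗ (fails at j=3)
  i=4: ✗ (fails at j=4)
  i=5: ✗ (fails at j=6)

none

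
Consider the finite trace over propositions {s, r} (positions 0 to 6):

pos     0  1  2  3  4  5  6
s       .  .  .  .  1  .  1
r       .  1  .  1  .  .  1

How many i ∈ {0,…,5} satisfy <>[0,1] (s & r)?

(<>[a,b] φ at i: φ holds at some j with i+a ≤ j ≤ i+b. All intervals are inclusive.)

Evaluate at each i in [0,5]:
  i=0: ✗ (none in [0,1])
  i=1: ✗ (none in [1,2])
  i=2: ✗ (none in [2,3])
  i=3: ✗ (none in [3,4])
  i=4: ✗ (none in [4,5])
  i=5: ✓ (witness j=6)
Positions where it holds: {5} → 1.

1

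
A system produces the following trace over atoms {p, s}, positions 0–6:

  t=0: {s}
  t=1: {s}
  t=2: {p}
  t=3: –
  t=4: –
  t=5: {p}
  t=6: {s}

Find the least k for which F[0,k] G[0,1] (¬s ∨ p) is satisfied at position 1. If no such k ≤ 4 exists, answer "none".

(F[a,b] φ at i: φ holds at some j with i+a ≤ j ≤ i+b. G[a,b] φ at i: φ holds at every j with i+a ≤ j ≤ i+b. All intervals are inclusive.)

1

Scan j = 1,2,… for G[0,1] (¬s ∨ p):
  j=1: fails
  j=2: holds
First hit at j=2, so smallest k = 2-1 = 1.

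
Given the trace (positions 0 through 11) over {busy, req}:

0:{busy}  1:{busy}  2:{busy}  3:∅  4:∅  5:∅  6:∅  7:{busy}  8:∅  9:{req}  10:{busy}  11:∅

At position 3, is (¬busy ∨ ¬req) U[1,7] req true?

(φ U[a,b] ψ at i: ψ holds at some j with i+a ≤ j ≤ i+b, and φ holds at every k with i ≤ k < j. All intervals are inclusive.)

Need some j in [4,10] with req, and (¬busy ∨ ¬req) at every k in [3,j-1].
  j=4: req false.
  j=5: req false.
  j=6: req false.
  j=7: req false.
  j=8: req false.
  j=9: req holds; (¬busy ∨ ¬req) holds at every k in [3,8] → satisfied.

Holds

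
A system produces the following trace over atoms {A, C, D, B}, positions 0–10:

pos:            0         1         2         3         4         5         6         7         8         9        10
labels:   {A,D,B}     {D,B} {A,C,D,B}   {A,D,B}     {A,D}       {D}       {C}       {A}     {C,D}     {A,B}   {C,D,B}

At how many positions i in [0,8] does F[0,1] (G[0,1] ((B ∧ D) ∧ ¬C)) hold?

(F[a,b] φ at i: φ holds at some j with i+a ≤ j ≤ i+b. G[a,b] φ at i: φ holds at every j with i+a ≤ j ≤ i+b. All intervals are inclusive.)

1

Evaluate at each i in [0,8]:
  i=0: ✓ (witness j=0)
  i=1: ✗ (none in [1,2])
  i=2: ✗ (none in [2,3])
  i=3: ✗ (none in [3,4])
  i=4: ✗ (none in [4,5])
  i=5: ✗ (none in [5,6])
  i=6: ✗ (none in [6,7])
  i=7: ✗ (none in [7,8])
  i=8: ✗ (none in [8,9])
Positions where it holds: {0} → 1.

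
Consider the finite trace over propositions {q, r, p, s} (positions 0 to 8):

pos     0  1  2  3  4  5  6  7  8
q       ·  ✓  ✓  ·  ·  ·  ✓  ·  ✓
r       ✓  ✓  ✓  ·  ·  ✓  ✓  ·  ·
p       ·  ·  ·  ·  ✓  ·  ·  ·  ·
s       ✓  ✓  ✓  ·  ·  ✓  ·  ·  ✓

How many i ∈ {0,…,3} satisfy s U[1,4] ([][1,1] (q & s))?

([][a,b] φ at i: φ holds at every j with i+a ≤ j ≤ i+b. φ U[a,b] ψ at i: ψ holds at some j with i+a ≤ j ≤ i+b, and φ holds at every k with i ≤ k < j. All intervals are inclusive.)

1

Evaluate at each i in [0,3]:
  i=0: ✓ (rhs at j=1; lhs holds on [0,0])
  i=1: ✗ (no rhs in [2,5])
  i=2: ✗ (no rhs in [3,6])
  i=3: ✗ (lhs fails at k=3 before rhs at j=7)
Positions where it holds: {0} → 1.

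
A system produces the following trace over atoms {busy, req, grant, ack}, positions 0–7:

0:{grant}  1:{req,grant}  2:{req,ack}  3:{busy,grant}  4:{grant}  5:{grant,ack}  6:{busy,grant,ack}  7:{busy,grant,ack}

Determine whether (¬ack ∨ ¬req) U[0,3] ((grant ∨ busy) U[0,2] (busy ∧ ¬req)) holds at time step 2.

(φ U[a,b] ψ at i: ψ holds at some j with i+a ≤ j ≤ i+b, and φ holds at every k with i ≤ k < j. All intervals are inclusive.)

Need some j in [2,5] with ((grant ∨ busy) U[0,2] (busy ∧ ¬req)), and (¬ack ∨ ¬req) at every k in [2,j-1].
  j=2: ((grant ∨ busy) U[0,2] (busy ∧ ¬req)) — fails.
  j=3: ((grant ∨ busy) U[0,2] (busy ∧ ¬req)) holds, but (¬ack ∨ ¬req) fails at k=2 → not this j.
  j=4: ((grant ∨ busy) U[0,2] (busy ∧ ¬req)) holds, but (¬ack ∨ ¬req) fails at k=2 → not this j.
  j=5: ((grant ∨ busy) U[0,2] (busy ∧ ¬req)) holds, but (¬ack ∨ ¬req) fails at k=2 → not this j.
No j in the window works → until fails.

False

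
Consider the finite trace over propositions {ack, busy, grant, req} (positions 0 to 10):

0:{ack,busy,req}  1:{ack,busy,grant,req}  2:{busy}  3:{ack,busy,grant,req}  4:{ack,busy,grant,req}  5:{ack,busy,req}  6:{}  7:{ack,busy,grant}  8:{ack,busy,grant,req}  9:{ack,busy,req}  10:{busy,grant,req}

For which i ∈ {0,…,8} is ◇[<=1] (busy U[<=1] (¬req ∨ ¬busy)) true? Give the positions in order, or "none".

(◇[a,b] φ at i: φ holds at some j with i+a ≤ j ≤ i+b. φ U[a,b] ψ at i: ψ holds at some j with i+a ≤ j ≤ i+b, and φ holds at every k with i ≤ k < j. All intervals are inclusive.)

Evaluate at each i in [0,8]:
  i=0: ✓ (witness j=1)
  i=1: ✓ (witness j=1)
  i=2: ✓ (witness j=2)
  i=3: ✗ (none in [3,4])
  i=4: ✓ (witness j=5)
  i=5: ✓ (witness j=5)
  i=6: ✓ (witness j=6)
  i=7: ✓ (witness j=7)
  i=8: ✗ (none in [8,9])

0, 1, 2, 4, 5, 6, 7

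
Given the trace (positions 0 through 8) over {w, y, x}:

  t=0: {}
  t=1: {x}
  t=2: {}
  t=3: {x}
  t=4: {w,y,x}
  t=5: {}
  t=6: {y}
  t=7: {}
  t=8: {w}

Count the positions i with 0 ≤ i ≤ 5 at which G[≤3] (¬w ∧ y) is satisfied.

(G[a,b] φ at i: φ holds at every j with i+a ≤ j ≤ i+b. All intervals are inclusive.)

Evaluate at each i in [0,5]:
  i=0: ✗ (fails at j=0)
  i=1: ✗ (fails at j=1)
  i=2: ✗ (fails at j=2)
  i=3: ✗ (fails at j=3)
  i=4: ✗ (fails at j=4)
  i=5: ✗ (fails at j=5)
Positions where it holds: {} → 0.

0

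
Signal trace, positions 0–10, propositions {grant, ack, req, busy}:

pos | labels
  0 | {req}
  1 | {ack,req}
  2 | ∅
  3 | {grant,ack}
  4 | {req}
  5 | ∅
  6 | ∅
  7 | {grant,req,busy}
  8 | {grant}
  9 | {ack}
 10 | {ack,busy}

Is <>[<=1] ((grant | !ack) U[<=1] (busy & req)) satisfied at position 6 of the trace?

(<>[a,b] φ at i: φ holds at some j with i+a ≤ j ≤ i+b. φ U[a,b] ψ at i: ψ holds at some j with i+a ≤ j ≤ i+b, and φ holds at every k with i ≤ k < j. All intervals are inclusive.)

Check ((grant | !ack) U[<=1] (busy & req)) at each j in [6,7]:
  j=6: holds
  j=7: holds
Found at j=6 → formula holds.

True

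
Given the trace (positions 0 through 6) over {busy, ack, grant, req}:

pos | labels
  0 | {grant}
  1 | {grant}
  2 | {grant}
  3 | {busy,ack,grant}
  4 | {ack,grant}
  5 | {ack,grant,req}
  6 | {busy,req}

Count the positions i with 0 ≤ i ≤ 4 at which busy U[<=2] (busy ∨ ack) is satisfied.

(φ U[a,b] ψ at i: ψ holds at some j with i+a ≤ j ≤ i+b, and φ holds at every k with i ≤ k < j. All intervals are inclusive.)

Evaluate at each i in [0,4]:
  i=0: ✗ (no rhs in [0,2])
  i=1: ✗ (lhs fails at k=1 before rhs at j=3)
  i=2: ✗ (lhs fails at k=2 before rhs at j=3)
  i=3: ✓ (rhs at j=3)
  i=4: ✓ (rhs at j=4)
Positions where it holds: {3, 4} → 2.

2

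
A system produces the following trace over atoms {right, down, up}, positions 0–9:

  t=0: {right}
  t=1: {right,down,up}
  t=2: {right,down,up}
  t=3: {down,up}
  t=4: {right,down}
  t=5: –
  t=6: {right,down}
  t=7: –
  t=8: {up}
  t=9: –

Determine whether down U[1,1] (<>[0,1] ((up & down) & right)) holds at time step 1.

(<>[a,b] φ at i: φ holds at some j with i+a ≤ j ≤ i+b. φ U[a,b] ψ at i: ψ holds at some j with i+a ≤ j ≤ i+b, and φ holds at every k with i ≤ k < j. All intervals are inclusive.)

Yes

Need some j in [2,2] with <>[0,1] ((up & down) & right), and down at every k in [1,j-1].
  j=2: <>[0,1] ((up & down) & right) holds; down holds at every k in [1,1] → satisfied.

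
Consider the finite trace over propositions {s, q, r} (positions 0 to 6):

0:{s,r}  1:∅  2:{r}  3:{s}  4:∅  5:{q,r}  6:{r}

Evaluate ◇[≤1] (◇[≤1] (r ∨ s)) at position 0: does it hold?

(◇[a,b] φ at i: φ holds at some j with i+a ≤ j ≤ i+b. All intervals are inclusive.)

Yes

Check ◇[≤1] (r ∨ s) at each j in [0,1]:
  j=0: holds (witness at 0)
  j=1: holds (witness at 2)
Found at j=0 → formula holds.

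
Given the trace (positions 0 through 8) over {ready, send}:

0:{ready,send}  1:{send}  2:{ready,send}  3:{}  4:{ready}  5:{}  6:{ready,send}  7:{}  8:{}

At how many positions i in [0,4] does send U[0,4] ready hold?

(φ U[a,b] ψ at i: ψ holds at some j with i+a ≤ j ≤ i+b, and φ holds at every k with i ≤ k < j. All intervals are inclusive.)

Evaluate at each i in [0,4]:
  i=0: ✓ (rhs at j=0)
  i=1: ✓ (rhs at j=2; lhs holds on [1,1])
  i=2: ✓ (rhs at j=2)
  i=3: ✗ (lhs fails at k=3 before rhs at j=4)
  i=4: ✓ (rhs at j=4)
Positions where it holds: {0, 1, 2, 4} → 4.

4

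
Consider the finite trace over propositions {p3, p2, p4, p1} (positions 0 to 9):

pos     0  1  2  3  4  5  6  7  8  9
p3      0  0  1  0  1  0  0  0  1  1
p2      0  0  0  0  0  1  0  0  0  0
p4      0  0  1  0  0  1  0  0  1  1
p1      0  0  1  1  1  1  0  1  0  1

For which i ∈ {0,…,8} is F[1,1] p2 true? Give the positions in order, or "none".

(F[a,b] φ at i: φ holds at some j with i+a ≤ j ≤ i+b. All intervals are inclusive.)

Evaluate at each i in [0,8]:
  i=0: ✗ (none in [1,1])
  i=1: ✗ (none in [2,2])
  i=2: ✗ (none in [3,3])
  i=3: ✗ (none in [4,4])
  i=4: ✓ (witness j=5)
  i=5: ✗ (none in [6,6])
  i=6: ✗ (none in [7,7])
  i=7: ✗ (none in [8,8])
  i=8: ✗ (none in [9,9])

4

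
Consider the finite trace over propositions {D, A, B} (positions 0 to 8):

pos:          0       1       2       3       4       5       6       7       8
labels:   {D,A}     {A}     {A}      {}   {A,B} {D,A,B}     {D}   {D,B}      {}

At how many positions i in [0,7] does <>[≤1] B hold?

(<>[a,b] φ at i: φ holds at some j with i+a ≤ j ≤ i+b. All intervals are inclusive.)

Evaluate at each i in [0,7]:
  i=0: ✗ (none in [0,1])
  i=1: ✗ (none in [1,2])
  i=2: ✗ (none in [2,3])
  i=3: ✓ (witness j=4)
  i=4: ✓ (witness j=4)
  i=5: ✓ (witness j=5)
  i=6: ✓ (witness j=7)
  i=7: ✓ (witness j=7)
Positions where it holds: {3, 4, 5, 6, 7} → 5.

5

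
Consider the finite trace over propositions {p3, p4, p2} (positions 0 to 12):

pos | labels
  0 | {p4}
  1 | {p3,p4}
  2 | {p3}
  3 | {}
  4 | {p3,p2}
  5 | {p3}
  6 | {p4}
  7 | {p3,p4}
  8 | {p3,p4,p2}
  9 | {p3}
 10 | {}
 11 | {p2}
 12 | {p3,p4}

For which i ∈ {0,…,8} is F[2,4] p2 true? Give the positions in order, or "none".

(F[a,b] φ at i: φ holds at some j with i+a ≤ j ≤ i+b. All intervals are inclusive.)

Evaluate at each i in [0,8]:
  i=0: ✓ (witness j=4)
  i=1: ✓ (witness j=4)
  i=2: ✓ (witness j=4)
  i=3: ✗ (none in [5,7])
  i=4: ✓ (witness j=8)
  i=5: ✓ (witness j=8)
  i=6: ✓ (witness j=8)
  i=7: ✓ (witness j=11)
  i=8: ✓ (witness j=11)

0, 1, 2, 4, 5, 6, 7, 8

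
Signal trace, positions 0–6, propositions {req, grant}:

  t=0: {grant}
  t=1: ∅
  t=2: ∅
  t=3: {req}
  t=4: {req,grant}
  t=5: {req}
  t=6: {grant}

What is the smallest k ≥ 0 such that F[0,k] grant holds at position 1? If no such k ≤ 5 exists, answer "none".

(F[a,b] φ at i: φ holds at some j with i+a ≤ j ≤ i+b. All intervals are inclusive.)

3

Scan j = 1,2,… for grant:
  j=1: fails
  j=2: fails
  j=3: fails
  j=4: holds
First hit at j=4, so smallest k = 4-1 = 3.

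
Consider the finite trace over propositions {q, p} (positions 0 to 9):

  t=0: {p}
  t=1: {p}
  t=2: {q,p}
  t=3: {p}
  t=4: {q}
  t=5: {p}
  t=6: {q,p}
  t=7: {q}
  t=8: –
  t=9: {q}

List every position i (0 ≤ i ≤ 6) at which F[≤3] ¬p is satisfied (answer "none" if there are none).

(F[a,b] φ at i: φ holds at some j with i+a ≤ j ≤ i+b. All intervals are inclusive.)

Evaluate at each i in [0,6]:
  i=0: ✗ (none in [0,3])
  i=1: ✓ (witness j=4)
  i=2: ✓ (witness j=4)
  i=3: ✓ (witness j=4)
  i=4: ✓ (witness j=4)
  i=5: ✓ (witness j=7)
  i=6: ✓ (witness j=7)

1, 2, 3, 4, 5, 6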